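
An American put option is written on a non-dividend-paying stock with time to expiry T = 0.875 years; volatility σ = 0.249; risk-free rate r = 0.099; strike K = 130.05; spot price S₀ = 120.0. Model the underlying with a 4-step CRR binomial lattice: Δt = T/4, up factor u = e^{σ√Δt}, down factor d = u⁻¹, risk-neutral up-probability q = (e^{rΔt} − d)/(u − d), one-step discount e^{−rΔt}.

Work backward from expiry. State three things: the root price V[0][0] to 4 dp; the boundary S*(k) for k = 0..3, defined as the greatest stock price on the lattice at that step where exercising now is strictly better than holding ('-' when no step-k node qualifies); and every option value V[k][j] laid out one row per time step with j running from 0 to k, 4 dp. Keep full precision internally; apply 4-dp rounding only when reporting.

Δt=0.21875, u=1.12351, d=0.89007, q=0.56470, disc=e^(-rΔt)=0.97858
k=4 terminal: V=max(K-S,0) → 54.7368 34.9838 10.0500 0.0000 0.0000
k=3: j=0 S=84.6152 intr=45.4348 cont=42.6486 V=45.4348[EX]; j=1 S=106.8080 intr=23.2420 cont=20.4559 V=23.2420[EX]; j=2 S=134.8214 intr=0.0000 cont=4.2811 V=4.2811[hold]; j=3 S=170.1821 intr=0.0000 cont=0.0000 V=0.0000[hold]  S*(3)=106.8080
k=2: j=0 S=95.0662 intr=34.9838 cont=32.1977 V=34.9838[EX]; j=1 S=120.0000 intr=10.0500 cont=12.2663 V=12.2663[hold]; j=2 S=151.4734 intr=0.0000 cont=1.8236 V=1.8236[hold]  S*(2)=95.0662
k=1: j=0 S=106.8080 intr=23.2420 cont=21.6806 V=23.2420[EX]; j=1 S=134.8214 intr=0.0000 cont=6.2329 V=6.2329[hold]  S*(1)=106.8080
k=0: j=0 S=120.0000 intr=10.0500 cont=13.3448 V=13.3448[hold]  S*(0)=-

price = 13.3448
boundary = - 106.8080 95.0662 106.8080
tree:
13.3448
23.2420 6.2329
34.9838 12.2663 1.8236
45.4348 23.2420 4.2811 0.0000
54.7368 34.9838 10.0500 0.0000 0.0000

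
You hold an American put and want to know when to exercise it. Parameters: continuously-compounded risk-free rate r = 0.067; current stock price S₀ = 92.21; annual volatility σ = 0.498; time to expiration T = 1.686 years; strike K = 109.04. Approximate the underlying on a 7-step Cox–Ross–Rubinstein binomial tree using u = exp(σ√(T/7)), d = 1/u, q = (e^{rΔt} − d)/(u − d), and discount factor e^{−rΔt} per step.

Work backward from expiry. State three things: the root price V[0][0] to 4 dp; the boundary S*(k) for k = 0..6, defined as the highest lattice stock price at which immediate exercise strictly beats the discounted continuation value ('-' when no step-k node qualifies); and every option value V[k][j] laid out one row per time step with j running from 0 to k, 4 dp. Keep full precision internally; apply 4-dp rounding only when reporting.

Δt=0.24086  u=1.27686  d=0.78317  q=0.47215  discount=0.98399
step 7 (expiry): payoffs max(K−S,0) = 92.3762 81.8718 64.7457 36.8238 0.0000 0.0000 0.0000 0.0000
step 6: (k=6,j=0): S=21.2773, (K−S)⁺=87.7627, hold=86.0172 ⇒ V=87.7627 exercise | (k=6,j=1): S=34.6900, (K−S)⁺=74.3500, hold=72.6045 ⇒ V=74.3500 exercise | (k=6,j=2): S=56.5576, (K−S)⁺=52.4824, hold=50.7369 ⇒ V=52.4824 exercise | (k=6,j=3): S=92.2100, (K−S)⁺=16.8300, hold=19.1262 ⇒ V=19.1262 continue | (k=6,j=4): S=150.3367, (K−S)⁺=0.0000, hold=0.0000 ⇒ V=0.0000 continue | (k=6,j=5): S=245.1049, (K−S)⁺=0.0000, hold=0.0000 ⇒ V=0.0000 continue | (k=6,j=6): S=399.6125, (K−S)⁺=0.0000, hold=0.0000 ⇒ V=0.0000 continue  boundary S*=56.5576
step 5: (k=5,j=0): S=27.1682, (K−S)⁺=81.8718, hold=80.1263 ⇒ V=81.8718 exercise | (k=5,j=1): S=44.2943, (K−S)⁺=64.7457, hold=63.0002 ⇒ V=64.7457 exercise | (k=5,j=2): S=72.2162, (K−S)⁺=36.8238, hold=36.1451 ⇒ V=36.8238 exercise | (k=5,j=3): S=117.7393, (K−S)⁺=0.0000, hold=9.9341 ⇒ V=9.9341 continue | (k=5,j=4): S=191.9590, (K−S)⁺=0.0000, hold=0.0000 ⇒ V=0.0000 continue | (k=5,j=5): S=312.9648, (K−S)⁺=0.0000, hold=0.0000 ⇒ V=0.0000 continue  boundary S*=72.2162
step 4: (k=4,j=0): S=34.6900, (K−S)⁺=74.3500, hold=72.6045 ⇒ V=74.3500 exercise | (k=4,j=1): S=56.5576, (K−S)⁺=52.4824, hold=50.7369 ⇒ V=52.4824 exercise | (k=4,j=2): S=92.2100, (K−S)⁺=16.8300, hold=23.7415 ⇒ V=23.7415 continue | (k=4,j=3): S=150.3367, (K−S)⁺=0.0000, hold=5.1597 ⇒ V=5.1597 continue | (k=4,j=4): S=245.1049, (K−S)⁺=0.0000, hold=0.0000 ⇒ V=0.0000 continue  boundary S*=56.5576
step 3: (k=3,j=0): S=44.2943, (K−S)⁺=64.7457, hold=63.0002 ⇒ V=64.7457 exercise | (k=3,j=1): S=72.2162, (K−S)⁺=36.8238, hold=38.2894 ⇒ V=38.2894 continue | (k=3,j=2): S=117.7393, (K−S)⁺=0.0000, hold=14.7284 ⇒ V=14.7284 continue | (k=3,j=3): S=191.9590, (K−S)⁺=0.0000, hold=2.6799 ⇒ V=2.6799 continue  boundary S*=44.2943
step 2: (k=2,j=0): S=56.5576, (K−S)⁺=52.4824, hold=51.4178 ⇒ V=52.4824 exercise | (k=2,j=1): S=92.2100, (K−S)⁺=16.8300, hold=26.7301 ⇒ V=26.7301 continue | (k=2,j=2): S=150.3367, (K−S)⁺=0.0000, hold=8.8950 ⇒ V=8.8950 continue  boundary S*=56.5576
step 1: (k=1,j=0): S=72.2162, (K−S)⁺=36.8238, hold=39.6779 ⇒ V=39.6779 continue | (k=1,j=1): S=117.7393, (K−S)⁺=0.0000, hold=18.0161 ⇒ V=18.0161 continue  boundary S*=-
step 0: (k=0,j=0): S=92.2100, (K−S)⁺=16.8300, hold=28.9787 ⇒ V=28.9787 continue  boundary S*=-

price = 28.9787
boundary = - - 56.5576 44.2943 56.5576 72.2162 56.5576
tree:
28.9787
39.6779 18.0161
52.4824 26.7301 8.8950
64.7457 38.2894 14.7284 2.6799
74.3500 52.4824 23.7415 5.1597 0.0000
81.8718 64.7457 36.8238 9.9341 0.0000 0.0000
87.7627 74.3500 52.4824 19.1262 0.0000 0.0000 0.0000
92.3762 81.8718 64.7457 36.8238 0.0000 0.0000 0.0000 0.0000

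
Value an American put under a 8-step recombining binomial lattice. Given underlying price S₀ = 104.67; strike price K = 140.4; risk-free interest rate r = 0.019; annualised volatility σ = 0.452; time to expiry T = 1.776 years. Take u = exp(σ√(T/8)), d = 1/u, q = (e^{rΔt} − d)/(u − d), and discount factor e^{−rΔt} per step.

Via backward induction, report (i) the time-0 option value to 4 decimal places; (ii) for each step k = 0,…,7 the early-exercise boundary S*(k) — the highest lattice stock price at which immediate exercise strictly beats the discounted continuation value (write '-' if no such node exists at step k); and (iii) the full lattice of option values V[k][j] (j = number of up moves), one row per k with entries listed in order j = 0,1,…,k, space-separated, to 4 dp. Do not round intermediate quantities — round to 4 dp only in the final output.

params: Δt=0.22200 u=1.23735 d=0.80818 q=0.45681 e^(-rΔt)=0.99579
t_8 payoffs: 121.3500 111.2340 95.7462 72.0340 35.7300 0.0000 0.0000 0.0000 0.0000
t_7: node(7,0) S=23.5714 payoff=116.8286 vs cont=116.2376 → 116.8286 [stop]  node(7,1) S=36.0884 payoff=104.3116 vs cont=103.7207 → 104.3116 [stop]  node(7,2) S=55.2522 payoff=85.1478 vs cont=84.5569 → 85.1478 [stop]  node(7,3) S=84.5924 payoff=55.8076 vs cont=55.2167 → 55.8076 [stop]  node(7,4) S=129.5129 payoff=10.8871 vs cont=19.3266 → 19.3266 [wait]  node(7,5) S=198.2874 payoff=0.0000 vs cont=0.0000 → 0.0000 [wait]  node(7,6) S=303.5827 payoff=0.0000 vs cont=0.0000 → 0.0000 [wait]  node(7,7) S=464.7922 payoff=0.0000 vs cont=0.0000 → 0.0000 [wait]  ⇒ S*(7)=84.5924
t_6: node(6,0) S=29.1660 payoff=111.2340 vs cont=110.6431 → 111.2340 [stop]  node(6,1) S=44.6538 payoff=95.7462 vs cont=95.1552 → 95.7462 [stop]  node(6,2) S=68.3660 payoff=72.0340 vs cont=71.4430 → 72.0340 [stop]  node(6,3) S=104.6700 payoff=35.7300 vs cont=38.9780 → 38.9780 [wait]  node(6,4) S=160.2522 payoff=0.0000 vs cont=10.4539 → 10.4539 [wait]  node(6,5) S=245.3500 payoff=0.0000 vs cont=0.0000 → 0.0000 [wait]  node(6,6) S=375.6366 payoff=0.0000 vs cont=0.0000 → 0.0000 [wait]  ⇒ S*(6)=68.3660
t_5: node(5,0) S=36.0884 payoff=104.3116 vs cont=103.7207 → 104.3116 [stop]  node(5,1) S=55.2522 payoff=85.1478 vs cont=84.5569 → 85.1478 [stop]  node(5,2) S=84.5924 payoff=55.8076 vs cont=56.6941 → 56.6941 [wait]  node(5,3) S=129.5129 payoff=10.8871 vs cont=25.8388 → 25.8388 [wait]  node(5,4) S=198.2874 payoff=0.0000 vs cont=5.6546 → 5.6546 [wait]  node(5,5) S=303.5827 payoff=0.0000 vs cont=0.0000 → 0.0000 [wait]  ⇒ S*(5)=55.2522
t_4: node(4,0) S=44.6538 payoff=95.7462 vs cont=95.1552 → 95.7462 [stop]  node(4,1) S=68.3660 payoff=72.0340 vs cont=71.8463 → 72.0340 [stop]  node(4,2) S=104.6700 payoff=35.7300 vs cont=42.4199 → 42.4199 [wait]  node(4,3) S=160.2522 payoff=0.0000 vs cont=16.5485 → 16.5485 [wait]  node(4,4) S=245.3500 payoff=0.0000 vs cont=3.0586 → 3.0586 [wait]  ⇒ S*(4)=68.3660
t_3: node(3,0) S=55.2522 payoff=85.1478 vs cont=84.5569 → 85.1478 [stop]  node(3,1) S=84.5924 payoff=55.8076 vs cont=58.2598 → 58.2598 [wait]  node(3,2) S=129.5129 payoff=10.8871 vs cont=30.4728 → 30.4728 [wait]  node(3,3) S=198.2874 payoff=0.0000 vs cont=10.3425 → 10.3425 [wait]  ⇒ S*(3)=55.2522
t_2: node(2,0) S=68.3660 payoff=72.0340 vs cont=72.5585 → 72.5585 [wait]  node(2,1) S=104.6700 payoff=35.7300 vs cont=45.3747 → 45.3747 [wait]  node(2,2) S=160.2522 payoff=0.0000 vs cont=21.1876 → 21.1876 [wait]  ⇒ S*(2)=-
t_1: node(1,0) S=84.5924 payoff=55.8076 vs cont=59.8876 → 59.8876 [wait]  node(1,1) S=129.5129 payoff=10.8871 vs cont=34.1814 → 34.1814 [wait]  ⇒ S*(1)=-
t_0: node(0,0) S=104.6700 payoff=35.7300 vs cont=47.9421 → 47.9421 [wait]  ⇒ S*(0)=-

price = 47.9421
boundary = - - - 55.2522 68.3660 55.2522 68.3660 84.5924
tree:
47.9421
59.8876 34.1814
72.5585 45.3747 21.1876
85.1478 58.2598 30.4728 10.3425
95.7462 72.0340 42.4199 16.5485 3.0586
104.3116 85.1478 56.6941 25.8388 5.6546 0.0000
111.2340 95.7462 72.0340 38.9780 10.4539 0.0000 0.0000
116.8286 104.3116 85.1478 55.8076 19.3266 0.0000 0.0000 0.0000
121.3500 111.2340 95.7462 72.0340 35.7300 0.0000 0.0000 0.0000 0.0000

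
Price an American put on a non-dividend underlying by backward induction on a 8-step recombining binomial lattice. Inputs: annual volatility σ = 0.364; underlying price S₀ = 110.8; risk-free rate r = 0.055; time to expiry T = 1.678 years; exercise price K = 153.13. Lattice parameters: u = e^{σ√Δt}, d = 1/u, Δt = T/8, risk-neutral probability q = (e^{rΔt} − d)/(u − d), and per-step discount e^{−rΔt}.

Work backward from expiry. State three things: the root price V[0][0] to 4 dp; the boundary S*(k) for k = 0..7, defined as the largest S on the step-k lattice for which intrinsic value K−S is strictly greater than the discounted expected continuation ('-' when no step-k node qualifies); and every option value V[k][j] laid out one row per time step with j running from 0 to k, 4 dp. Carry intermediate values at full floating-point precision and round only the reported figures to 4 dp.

price = 45.0556
boundary = - 93.7864 79.3854 93.7864 79.3854 93.7864 110.8000 130.8999
tree:
45.0556
59.3436 31.4257
73.7446 43.9921 19.2451
85.9344 59.3436 29.2438 9.4177
96.2524 73.7446 42.7242 16.0721 2.7976
104.9861 85.9344 59.3436 26.6424 5.5826 0.0000
112.3787 96.2524 73.7446 42.3300 11.1401 0.0000 0.0000
118.6361 104.9861 85.9344 59.3436 22.2301 0.0000 0.0000 0.0000
123.9327 112.3787 96.2524 73.7446 42.3300 0.0000 0.0000 0.0000 0.0000

params: Δt=0.20975 u=1.18141 d=0.84645 q=0.49306 e^(-rΔt)=0.98853
t_8 payoffs: 123.9327 112.3787 96.2524 73.7446 42.3300 0.0000 0.0000 0.0000 0.0000
t_7: node(7,0) S=34.4939 payoff=118.6361 vs cont=116.8797 → 118.6361 [stop]  node(7,1) S=48.1439 payoff=104.9861 vs cont=103.2297 → 104.9861 [stop]  node(7,2) S=67.1956 payoff=85.9344 vs cont=84.1780 → 85.9344 [stop]  node(7,3) S=93.7864 payoff=59.3436 vs cont=57.5872 → 59.3436 [stop]  node(7,4) S=130.8999 payoff=22.2301 vs cont=21.2126 → 22.2301 [stop]  node(7,5) S=182.7001 payoff=0.0000 vs cont=0.0000 → 0.0000 [wait]  node(7,6) S=254.9988 payoff=0.0000 vs cont=0.0000 → 0.0000 [wait]  node(7,7) S=355.9078 payoff=0.0000 vs cont=0.0000 → 0.0000 [wait]  ⇒ S*(7)=130.8999
t_6: node(6,0) S=40.7513 payoff=112.3787 vs cont=110.6223 → 112.3787 [stop]  node(6,1) S=56.8776 payoff=96.2524 vs cont=94.4960 → 96.2524 [stop]  node(6,2) S=79.3854 payoff=73.7446 vs cont=71.9882 → 73.7446 [stop]  node(6,3) S=110.8000 payoff=42.3300 vs cont=40.5736 → 42.3300 [stop]  node(6,4) S=154.6462 payoff=0.0000 vs cont=11.1401 → 11.1401 [wait]  node(6,5) S=215.8433 payoff=0.0000 vs cont=0.0000 → 0.0000 [wait]  node(6,6) S=301.2575 payoff=0.0000 vs cont=0.0000 → 0.0000 [wait]  ⇒ S*(6)=110.8000
t_5: node(5,0) S=48.1439 payoff=104.9861 vs cont=103.2297 → 104.9861 [stop]  node(5,1) S=67.1956 payoff=85.9344 vs cont=84.1780 → 85.9344 [stop]  node(5,2) S=93.7864 payoff=59.3436 vs cont=57.5872 → 59.3436 [stop]  node(5,3) S=130.8999 payoff=22.2301 vs cont=26.6424 → 26.6424 [wait]  node(5,4) S=182.7001 payoff=0.0000 vs cont=5.5826 → 5.5826 [wait]  node(5,5) S=254.9988 payoff=0.0000 vs cont=0.0000 → 0.0000 [wait]  ⇒ S*(5)=93.7864
t_4: node(4,0) S=56.8776 payoff=96.2524 vs cont=94.4960 → 96.2524 [stop]  node(4,1) S=79.3854 payoff=73.7446 vs cont=71.9882 → 73.7446 [stop]  node(4,2) S=110.8000 payoff=42.3300 vs cont=42.7242 → 42.7242 [wait]  node(4,3) S=154.6462 payoff=0.0000 vs cont=16.0721 → 16.0721 [wait]  node(4,4) S=215.8433 payoff=0.0000 vs cont=2.7976 → 2.7976 [wait]  ⇒ S*(4)=79.3854
t_3: node(3,0) S=67.1956 payoff=85.9344 vs cont=84.1780 → 85.9344 [stop]  node(3,1) S=93.7864 payoff=59.3436 vs cont=57.7793 → 59.3436 [stop]  node(3,2) S=130.8999 payoff=22.2301 vs cont=29.2438 → 29.2438 [wait]  node(3,3) S=182.7001 payoff=0.0000 vs cont=9.4177 → 9.4177 [wait]  ⇒ S*(3)=93.7864
t_2: node(2,0) S=79.3854 payoff=73.7446 vs cont=71.9882 → 73.7446 [stop]  node(2,1) S=110.8000 payoff=42.3300 vs cont=43.9921 → 43.9921 [wait]  node(2,2) S=154.6462 payoff=0.0000 vs cont=19.2451 → 19.2451 [wait]  ⇒ S*(2)=79.3854
t_1: node(1,0) S=93.7864 payoff=59.3436 vs cont=58.3973 → 59.3436 [stop]  node(1,1) S=130.8999 payoff=22.2301 vs cont=31.4257 → 31.4257 [wait]  ⇒ S*(1)=93.7864
t_0: node(0,0) S=110.8000 payoff=42.3300 vs cont=45.0556 → 45.0556 [wait]  ⇒ S*(0)=-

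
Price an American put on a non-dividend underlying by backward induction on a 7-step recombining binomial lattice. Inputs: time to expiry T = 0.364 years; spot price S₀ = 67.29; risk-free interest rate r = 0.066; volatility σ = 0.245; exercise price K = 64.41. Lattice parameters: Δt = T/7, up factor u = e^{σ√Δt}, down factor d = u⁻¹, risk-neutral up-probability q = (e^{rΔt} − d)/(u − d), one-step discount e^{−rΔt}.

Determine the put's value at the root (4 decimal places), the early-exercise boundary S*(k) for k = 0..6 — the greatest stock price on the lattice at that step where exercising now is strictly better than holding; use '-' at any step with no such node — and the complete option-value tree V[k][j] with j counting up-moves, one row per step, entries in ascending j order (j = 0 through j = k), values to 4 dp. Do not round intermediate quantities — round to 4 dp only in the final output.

Δt=0.05200, u=1.05746, d=0.94566, q=0.51679, disc=e^(-rΔt)=0.99657
k=7 terminal: V=max(K-S,0) → 18.9000 13.5199 7.5037 0.7763 0.0000 0.0000 0.0000 0.0000
k=6: j=0 S=48.1249 intr=16.2851 cont=16.0644 V=16.2851[EX]; j=1 S=53.8142 intr=10.5958 cont=10.3751 V=10.5958[EX]; j=2 S=60.1761 intr=4.2339 cont=4.0133 V=4.2339[EX]; j=3 S=67.2900 intr=0.0000 cont=0.3738 V=0.3738[hold]; j=4 S=75.2450 intr=0.0000 cont=0.0000 V=0.0000[hold]; j=5 S=84.1403 intr=0.0000 cont=0.0000 V=0.0000[hold]; j=6 S=94.0873 intr=0.0000 cont=0.0000 V=0.0000[hold]  S*(6)=60.1761
k=5: j=0 S=50.8901 intr=13.5199 cont=13.2992 V=13.5199[EX]; j=1 S=56.9063 intr=7.5037 cont=7.2830 V=7.5037[EX]; j=2 S=63.6337 intr=0.7763 cont=2.2314 V=2.2314[hold]; j=3 S=71.1564 intr=0.0000 cont=0.1800 V=0.1800[hold]; j=4 S=79.5684 intr=0.0000 cont=0.0000 V=0.0000[hold]; j=5 S=88.9749 intr=0.0000 cont=0.0000 V=0.0000[hold]  S*(5)=56.9063
k=4: j=0 S=53.8142 intr=10.5958 cont=10.3751 V=10.5958[EX]; j=1 S=60.1761 intr=4.2339 cont=4.7627 V=4.7627[hold]; j=2 S=67.2900 intr=0.0000 cont=1.1673 V=1.1673[hold]; j=3 S=75.2450 intr=0.0000 cont=0.0867 V=0.0867[hold]; j=4 S=84.1403 intr=0.0000 cont=0.0000 V=0.0000[hold]  S*(4)=53.8142
k=3: j=0 S=56.9063 intr=7.5037 cont=7.5553 V=7.5553[hold]; j=1 S=63.6337 intr=0.7763 cont=2.8947 V=2.8947[hold]; j=2 S=71.1564 intr=0.0000 cont=0.6068 V=0.6068[hold]; j=3 S=79.5684 intr=0.0000 cont=0.0417 V=0.0417[hold]  S*(3)=-
k=2: j=0 S=60.1761 intr=4.2339 cont=5.1291 V=5.1291[hold]; j=1 S=67.2900 intr=0.0000 cont=1.7064 V=1.7064[hold]; j=2 S=75.2450 intr=0.0000 cont=0.3137 V=0.3137[hold]  S*(2)=-
k=1: j=0 S=63.6337 intr=0.7763 cont=3.3488 V=3.3488[hold]; j=1 S=71.1564 intr=0.0000 cont=0.9833 V=0.9833[hold]  S*(1)=-
k=0: j=0 S=67.2900 intr=0.0000 cont=2.1191 V=2.1191[hold]  S*(0)=-

price = 2.1191
boundary = - - - - 53.8142 56.9063 60.1761
tree:
2.1191
3.3488 0.9833
5.1291 1.7064 0.3137
7.5553 2.8947 0.6068 0.0417
10.5958 4.7627 1.1673 0.0867 0.0000
13.5199 7.5037 2.2314 0.1800 0.0000 0.0000
16.2851 10.5958 4.2339 0.3738 0.0000 0.0000 0.0000
18.9000 13.5199 7.5037 0.7763 0.0000 0.0000 0.0000 0.0000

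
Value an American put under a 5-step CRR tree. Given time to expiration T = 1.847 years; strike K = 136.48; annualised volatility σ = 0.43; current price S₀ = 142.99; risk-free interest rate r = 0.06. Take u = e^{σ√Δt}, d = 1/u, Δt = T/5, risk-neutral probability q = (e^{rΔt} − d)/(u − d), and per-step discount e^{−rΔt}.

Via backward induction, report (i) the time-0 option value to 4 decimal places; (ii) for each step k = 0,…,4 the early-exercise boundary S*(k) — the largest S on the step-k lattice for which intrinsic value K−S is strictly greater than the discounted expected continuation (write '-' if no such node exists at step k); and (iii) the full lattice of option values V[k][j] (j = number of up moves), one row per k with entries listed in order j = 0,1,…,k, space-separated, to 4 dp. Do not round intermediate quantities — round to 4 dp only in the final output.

price = 23.7925
boundary = - - 84.7818 65.2832 84.7818
tree:
23.7925
35.7356 11.8368
51.6982 19.9410 3.5219
71.1968 32.7191 6.8905 0.0000
86.2110 51.6982 13.4811 0.0000 0.0000
97.7722 71.1968 26.3757 0.0000 0.0000 0.0000

Δt=0.36940  u=1.29868  d=0.77001  q=0.47743  discount=0.97808
step 5 (expiry): payoffs max(K−S,0) = 97.7722 71.1968 26.3757 0.0000 0.0000 0.0000
step 4: (k=4,j=0): S=50.2690, (K−S)⁺=86.2110, hold=83.2194 ⇒ V=86.2110 exercise | (k=4,j=1): S=84.7818, (K−S)⁺=51.6982, hold=48.7065 ⇒ V=51.6982 exercise | (k=4,j=2): S=142.9900, (K−S)⁺=0.0000, hold=13.4811 ⇒ V=13.4811 continue | (k=4,j=3): S=241.1618, (K−S)⁺=0.0000, hold=0.0000 ⇒ V=0.0000 continue | (k=4,j=4): S=406.7347, (K−S)⁺=0.0000, hold=0.0000 ⇒ V=0.0000 continue  boundary S*=84.7818
step 3: (k=3,j=0): S=65.2832, (K−S)⁺=71.1968, hold=68.2051 ⇒ V=71.1968 exercise | (k=3,j=1): S=110.1043, (K−S)⁺=26.3757, hold=32.7191 ⇒ V=32.7191 continue | (k=3,j=2): S=185.6979, (K−S)⁺=0.0000, hold=6.8905 ⇒ V=6.8905 continue | (k=3,j=3): S=313.1914, (K−S)⁺=0.0000, hold=0.0000 ⇒ V=0.0000 continue  boundary S*=65.2832
step 2: (k=2,j=0): S=84.7818, (K−S)⁺=51.6982, hold=51.6686 ⇒ V=51.6982 exercise | (k=2,j=1): S=142.9900, (K−S)⁺=0.0000, hold=19.9410 ⇒ V=19.9410 continue | (k=2,j=2): S=241.1618, (K−S)⁺=0.0000, hold=3.5219 ⇒ V=3.5219 continue  boundary S*=84.7818
step 1: (k=1,j=0): S=110.1043, (K−S)⁺=26.3757, hold=35.7356 ⇒ V=35.7356 continue | (k=1,j=1): S=185.6979, (K−S)⁺=0.0000, hold=11.8368 ⇒ V=11.8368 continue  boundary S*=-
step 0: (k=0,j=0): S=142.9900, (K−S)⁺=0.0000, hold=23.7925 ⇒ V=23.7925 continue  boundary S*=-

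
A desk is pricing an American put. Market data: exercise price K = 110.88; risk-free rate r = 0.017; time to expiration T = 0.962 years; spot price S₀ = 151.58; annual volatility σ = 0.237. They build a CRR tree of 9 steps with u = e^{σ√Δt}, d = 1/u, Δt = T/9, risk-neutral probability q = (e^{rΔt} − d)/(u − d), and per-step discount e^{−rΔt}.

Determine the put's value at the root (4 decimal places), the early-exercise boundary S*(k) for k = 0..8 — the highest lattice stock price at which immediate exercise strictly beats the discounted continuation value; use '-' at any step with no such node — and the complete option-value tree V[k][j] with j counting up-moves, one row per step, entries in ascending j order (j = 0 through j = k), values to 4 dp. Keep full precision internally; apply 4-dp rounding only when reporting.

Δt=0.10689  u=1.08057  d=0.92544  q=0.49236  discount=0.99818
step 9 (expiry): payoffs max(K−S,0) = 35.4086 22.7580 7.9868 0.0000 0.0000 0.0000 0.0000 0.0000 0.0000 0.0000
step 8: (k=8,j=0): S=81.5518, (K−S)⁺=29.3282, hold=29.1269 ⇒ V=29.3282 exercise | (k=8,j=1): S=95.2216, (K−S)⁺=15.6584, hold=15.4571 ⇒ V=15.6584 exercise | (k=8,j=2): S=111.1828, (K−S)⁺=0.0000, hold=4.0471 ⇒ V=4.0471 continue | (k=8,j=3): S=129.8194, (K−S)⁺=0.0000, hold=0.0000 ⇒ V=0.0000 continue | (k=8,j=4): S=151.5800, (K−S)⁺=0.0000, hold=0.0000 ⇒ V=0.0000 continue | (k=8,j=5): S=176.9881, (K−S)⁺=0.0000, hold=0.0000 ⇒ V=0.0000 continue | (k=8,j=6): S=206.6551, (K−S)⁺=0.0000, hold=0.0000 ⇒ V=0.0000 continue | (k=8,j=7): S=241.2950, (K−S)⁺=0.0000, hold=0.0000 ⇒ V=0.0000 continue | (k=8,j=8): S=281.7413, (K−S)⁺=0.0000, hold=0.0000 ⇒ V=0.0000 continue  boundary S*=95.2216
step 7: (k=7,j=0): S=88.1220, (K−S)⁺=22.7580, hold=22.5567 ⇒ V=22.7580 exercise | (k=7,j=1): S=102.8932, (K−S)⁺=7.9868, hold=9.9234 ⇒ V=9.9234 continue | (k=7,j=2): S=120.1403, (K−S)⁺=0.0000, hold=2.0507 ⇒ V=2.0507 continue | (k=7,j=3): S=140.2784, (K−S)⁺=0.0000, hold=0.0000 ⇒ V=0.0000 continue | (k=7,j=4): S=163.7921, (K−S)⁺=0.0000, hold=0.0000 ⇒ V=0.0000 continue | (k=7,j=5): S=191.2472, (K−S)⁺=0.0000, hold=0.0000 ⇒ V=0.0000 continue | (k=7,j=6): S=223.3044, (K−S)⁺=0.0000, hold=0.0000 ⇒ V=0.0000 continue | (k=7,j=7): S=260.7351, (K−S)⁺=0.0000, hold=0.0000 ⇒ V=0.0000 continue  boundary S*=88.1220
step 6: (k=6,j=0): S=95.2216, (K−S)⁺=15.6584, hold=16.4088 ⇒ V=16.4088 continue | (k=6,j=1): S=111.1828, (K−S)⁺=0.0000, hold=6.0362 ⇒ V=6.0362 continue | (k=6,j=2): S=129.8194, (K−S)⁺=0.0000, hold=1.0391 ⇒ V=1.0391 continue | (k=6,j=3): S=151.5800, (K−S)⁺=0.0000, hold=0.0000 ⇒ V=0.0000 continue | (k=6,j=4): S=176.9881, (K−S)⁺=0.0000, hold=0.0000 ⇒ V=0.0000 continue | (k=6,j=5): S=206.6551, (K−S)⁺=0.0000, hold=0.0000 ⇒ V=0.0000 continue | (k=6,j=6): S=241.2950, (K−S)⁺=0.0000, hold=0.0000 ⇒ V=0.0000 continue  boundary S*=-
step 5: (k=5,j=0): S=102.8932, (K−S)⁺=7.9868, hold=11.2812 ⇒ V=11.2812 continue | (k=5,j=1): S=120.1403, (K−S)⁺=0.0000, hold=3.5693 ⇒ V=3.5693 continue | (k=5,j=2): S=140.2784, (K−S)⁺=0.0000, hold=0.5265 ⇒ V=0.5265 continue | (k=5,j=3): S=163.7921, (K−S)⁺=0.0000, hold=0.0000 ⇒ V=0.0000 continue | (k=5,j=4): S=191.2472, (K−S)⁺=0.0000, hold=0.0000 ⇒ V=0.0000 continue | (k=5,j=5): S=223.3044, (K−S)⁺=0.0000, hold=0.0000 ⇒ V=0.0000 continue  boundary S*=-
step 4: (k=4,j=0): S=111.1828, (K−S)⁺=0.0000, hold=7.4706 ⇒ V=7.4706 continue | (k=4,j=1): S=129.8194, (K−S)⁺=0.0000, hold=2.0674 ⇒ V=2.0674 continue | (k=4,j=2): S=151.5800, (K−S)⁺=0.0000, hold=0.2668 ⇒ V=0.2668 continue | (k=4,j=3): S=176.9881, (K−S)⁺=0.0000, hold=0.0000 ⇒ V=0.0000 continue | (k=4,j=4): S=206.6551, (K−S)⁺=0.0000, hold=0.0000 ⇒ V=0.0000 continue  boundary S*=-
step 3: (k=3,j=0): S=120.1403, (K−S)⁺=0.0000, hold=4.8015 ⇒ V=4.8015 continue | (k=3,j=1): S=140.2784, (K−S)⁺=0.0000, hold=1.1787 ⇒ V=1.1787 continue | (k=3,j=2): S=163.7921, (K−S)⁺=0.0000, hold=0.1352 ⇒ V=0.1352 continue | (k=3,j=3): S=191.2472, (K−S)⁺=0.0000, hold=0.0000 ⇒ V=0.0000 continue  boundary S*=-
step 2: (k=2,j=0): S=129.8194, (K−S)⁺=0.0000, hold=3.0123 ⇒ V=3.0123 continue | (k=2,j=1): S=151.5800, (K−S)⁺=0.0000, hold=0.6637 ⇒ V=0.6637 continue | (k=2,j=2): S=176.9881, (K−S)⁺=0.0000, hold=0.0685 ⇒ V=0.0685 continue  boundary S*=-
step 1: (k=1,j=0): S=140.2784, (K−S)⁺=0.0000, hold=1.8526 ⇒ V=1.8526 continue | (k=1,j=1): S=163.7921, (K−S)⁺=0.0000, hold=0.3700 ⇒ V=0.3700 continue  boundary S*=-
step 0: (k=0,j=0): S=151.5800, (K−S)⁺=0.0000, hold=1.1206 ⇒ V=1.1206 continue  boundary S*=-

price = 1.1206
boundary = - - - - - - - 88.1220 95.2216
tree:
1.1206
1.8526 0.3700
3.0123 0.6637 0.0685
4.8015 1.1787 0.1352 0.0000
7.4706 2.0674 0.2668 0.0000 0.0000
11.2812 3.5693 0.5265 0.0000 0.0000 0.0000
16.4088 6.0362 1.0391 0.0000 0.0000 0.0000 0.0000
22.7580 9.9234 2.0507 0.0000 0.0000 0.0000 0.0000 0.0000
29.3282 15.6584 4.0471 0.0000 0.0000 0.0000 0.0000 0.0000 0.0000
35.4086 22.7580 7.9868 0.0000 0.0000 0.0000 0.0000 0.0000 0.0000 0.0000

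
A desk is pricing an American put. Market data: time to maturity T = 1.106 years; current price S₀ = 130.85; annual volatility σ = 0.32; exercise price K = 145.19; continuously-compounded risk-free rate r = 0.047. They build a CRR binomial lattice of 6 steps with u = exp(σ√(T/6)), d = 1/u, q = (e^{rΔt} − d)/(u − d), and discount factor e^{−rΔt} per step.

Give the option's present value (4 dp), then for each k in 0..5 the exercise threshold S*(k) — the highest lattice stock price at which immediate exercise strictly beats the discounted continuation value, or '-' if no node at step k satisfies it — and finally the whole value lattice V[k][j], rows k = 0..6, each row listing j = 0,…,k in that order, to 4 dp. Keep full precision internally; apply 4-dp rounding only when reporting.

Δt=0.18433, u=1.14727, d=0.87163, q=0.49727, disc=e^(-rΔt)=0.99137
k=6 terminal: V=max(K-S,0) → 87.8087 69.6626 45.7779 14.3400 0.0000 0.0000 0.0000
k=5: j=0 S=65.8320 intr=79.3580 cont=78.1055 V=79.3580[EX]; j=1 S=86.6507 intr=58.5393 cont=57.2869 V=58.5393[EX]; j=2 S=114.0529 intr=31.1371 cont=29.8846 V=31.1371[EX]; j=3 S=150.1208 intr=0.0000 cont=7.1469 V=7.1469[hold]; j=4 S=197.5948 intr=0.0000 cont=0.0000 V=0.0000[hold]; j=5 S=260.0819 intr=0.0000 cont=0.0000 V=0.0000[hold]  S*(5)=114.0529
k=4: j=0 S=75.5274 intr=69.6626 cont=68.4101 V=69.6626[EX]; j=1 S=99.4121 intr=45.7779 cont=44.5255 V=45.7779[EX]; j=2 S=130.8500 intr=14.3400 cont=19.0417 V=19.0417[hold]; j=3 S=172.2298 intr=0.0000 cont=3.5619 V=3.5619[hold]; j=4 S=226.6955 intr=0.0000 cont=0.0000 V=0.0000[hold]  S*(4)=99.4121
k=3: j=0 S=86.6507 intr=58.5393 cont=57.2869 V=58.5393[EX]; j=1 S=114.0529 intr=31.1371 cont=32.2025 V=32.2025[hold]; j=2 S=150.1208 intr=0.0000 cont=11.2462 V=11.2462[hold]; j=3 S=197.5948 intr=0.0000 cont=1.7752 V=1.7752[hold]  S*(3)=86.6507
k=2: j=0 S=99.4121 intr=45.7779 cont=45.0507 V=45.7779[EX]; j=1 S=130.8500 intr=14.3400 cont=21.5936 V=21.5936[hold]; j=2 S=172.2298 intr=0.0000 cont=6.4801 V=6.4801[hold]  S*(2)=99.4121
k=1: j=0 S=114.0529 intr=31.1371 cont=33.4605 V=33.4605[hold]; j=1 S=150.1208 intr=0.0000 cont=13.9566 V=13.9566[hold]  S*(1)=-
k=0: j=0 S=130.8500 intr=14.3400 cont=23.5568 V=23.5568[hold]  S*(0)=-

price = 23.5568
boundary = - - 99.4121 86.6507 99.4121 114.0529
tree:
23.5568
33.4605 13.9566
45.7779 21.5936 6.4801
58.5393 32.2025 11.2462 1.7752
69.6626 45.7779 19.0417 3.5619 0.0000
79.3580 58.5393 31.1371 7.1469 0.0000 0.0000
87.8087 69.6626 45.7779 14.3400 0.0000 0.0000 0.0000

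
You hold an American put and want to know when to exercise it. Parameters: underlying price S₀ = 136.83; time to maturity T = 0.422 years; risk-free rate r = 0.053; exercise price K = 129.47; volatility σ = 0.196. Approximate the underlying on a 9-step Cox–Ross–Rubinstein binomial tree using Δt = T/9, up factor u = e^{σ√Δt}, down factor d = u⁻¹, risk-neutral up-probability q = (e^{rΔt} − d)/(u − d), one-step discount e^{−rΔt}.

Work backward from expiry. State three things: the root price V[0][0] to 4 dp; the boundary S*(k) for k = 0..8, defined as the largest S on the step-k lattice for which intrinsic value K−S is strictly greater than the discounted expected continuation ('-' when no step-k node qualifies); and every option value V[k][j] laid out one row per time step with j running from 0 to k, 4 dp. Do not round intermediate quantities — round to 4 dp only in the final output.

Δt=0.04689, u=1.04336, d=0.95845, q=0.51870, disc=e^(-rΔt)=0.99752
k=9 terminal: V=max(K-S,0) → 36.0818 27.8085 18.8023 8.9983 0.0000 0.0000 0.0000 0.0000 0.0000 0.0000
k=8: j=0 S=97.4371 intr=32.0329 cont=31.7116 V=32.0329[EX]; j=1 S=106.0690 intr=23.4010 cont=23.0796 V=23.4010[EX]; j=2 S=115.4657 intr=14.0043 cont=13.6830 V=14.0043[EX]; j=3 S=125.6947 intr=3.7753 cont=4.3202 V=4.3202[hold]; j=4 S=136.8300 intr=0.0000 cont=0.0000 V=0.0000[hold]; j=5 S=148.9517 intr=0.0000 cont=0.0000 V=0.0000[hold]; j=6 S=162.1473 intr=0.0000 cont=0.0000 V=0.0000[hold]; j=7 S=176.5119 intr=0.0000 cont=0.0000 V=0.0000[hold]; j=8 S=192.1491 intr=0.0000 cont=0.0000 V=0.0000[hold]  S*(8)=115.4657
k=7: j=0 S=101.6615 intr=27.8085 cont=27.4872 V=27.8085[EX]; j=1 S=110.6677 intr=18.8023 cont=18.4810 V=18.8023[EX]; j=2 S=120.4717 intr=8.9983 cont=8.9589 V=8.9983[EX]; j=3 S=131.1442 intr=0.0000 cont=2.0742 V=2.0742[hold]; j=4 S=142.7623 intr=0.0000 cont=0.0000 V=0.0000[hold]; j=5 S=155.4095 intr=0.0000 cont=0.0000 V=0.0000[hold]; j=6 S=169.1772 intr=0.0000 cont=0.0000 V=0.0000[hold]; j=7 S=184.1646 intr=0.0000 cont=0.0000 V=0.0000[hold]  S*(7)=120.4717
k=6: j=0 S=106.0690 intr=23.4010 cont=23.0796 V=23.4010[EX]; j=1 S=115.4657 intr=14.0043 cont=13.6830 V=14.0043[EX]; j=2 S=125.6947 intr=3.7753 cont=5.3934 V=5.3934[hold]; j=3 S=136.8300 intr=0.0000 cont=0.9958 V=0.9958[hold]; j=4 S=148.9517 intr=0.0000 cont=0.0000 V=0.0000[hold]; j=5 S=162.1473 intr=0.0000 cont=0.0000 V=0.0000[hold]; j=6 S=176.5119 intr=0.0000 cont=0.0000 V=0.0000[hold]  S*(6)=115.4657
k=5: j=0 S=110.6677 intr=18.8023 cont=18.4810 V=18.8023[EX]; j=1 S=120.4717 intr=8.9983 cont=9.5142 V=9.5142[hold]; j=2 S=131.1442 intr=0.0000 cont=3.1047 V=3.1047[hold]; j=3 S=142.7623 intr=0.0000 cont=0.4781 V=0.4781[hold]; j=4 S=155.4095 intr=0.0000 cont=0.0000 V=0.0000[hold]; j=5 S=169.1772 intr=0.0000 cont=0.0000 V=0.0000[hold]  S*(5)=110.6677
k=4: j=0 S=115.4657 intr=14.0043 cont=13.9499 V=14.0043[EX]; j=1 S=125.6947 intr=3.7753 cont=6.1742 V=6.1742[hold]; j=2 S=136.8300 intr=0.0000 cont=1.7380 V=1.7380[hold]; j=3 S=148.9517 intr=0.0000 cont=0.2295 V=0.2295[hold]; j=4 S=162.1473 intr=0.0000 cont=0.0000 V=0.0000[hold]  S*(4)=115.4657
k=3: j=0 S=120.4717 intr=8.9983 cont=9.9182 V=9.9182[hold]; j=1 S=131.1442 intr=0.0000 cont=3.8635 V=3.8635[hold]; j=2 S=142.7623 intr=0.0000 cont=0.9532 V=0.9532[hold]; j=3 S=155.4095 intr=0.0000 cont=0.1102 V=0.1102[hold]  S*(3)=-
k=2: j=0 S=125.6947 intr=3.7753 cont=6.7609 V=6.7609[hold]; j=1 S=136.8300 intr=0.0000 cont=2.3481 V=2.3481[hold]; j=2 S=148.9517 intr=0.0000 cont=0.5146 V=0.5146[hold]  S*(2)=-
k=1: j=0 S=131.1442 intr=0.0000 cont=4.4609 V=4.4609[hold]; j=1 S=142.7623 intr=0.0000 cont=1.3936 V=1.3936[hold]  S*(1)=-
k=0: j=0 S=136.8300 intr=0.0000 cont=2.8628 V=2.8628[hold]  S*(0)=-

price = 2.8628
boundary = - - - - 115.4657 110.6677 115.4657 120.4717 115.4657
tree:
2.8628
4.4609 1.3936
6.7609 2.3481 0.5146
9.9182 3.8635 0.9532 0.1102
14.0043 6.1742 1.7380 0.2295 0.0000
18.8023 9.5142 3.1047 0.4781 0.0000 0.0000
23.4010 14.0043 5.3934 0.9958 0.0000 0.0000 0.0000
27.8085 18.8023 8.9983 2.0742 0.0000 0.0000 0.0000 0.0000
32.0329 23.4010 14.0043 4.3202 0.0000 0.0000 0.0000 0.0000 0.0000
36.0818 27.8085 18.8023 8.9983 0.0000 0.0000 0.0000 0.0000 0.0000 0.0000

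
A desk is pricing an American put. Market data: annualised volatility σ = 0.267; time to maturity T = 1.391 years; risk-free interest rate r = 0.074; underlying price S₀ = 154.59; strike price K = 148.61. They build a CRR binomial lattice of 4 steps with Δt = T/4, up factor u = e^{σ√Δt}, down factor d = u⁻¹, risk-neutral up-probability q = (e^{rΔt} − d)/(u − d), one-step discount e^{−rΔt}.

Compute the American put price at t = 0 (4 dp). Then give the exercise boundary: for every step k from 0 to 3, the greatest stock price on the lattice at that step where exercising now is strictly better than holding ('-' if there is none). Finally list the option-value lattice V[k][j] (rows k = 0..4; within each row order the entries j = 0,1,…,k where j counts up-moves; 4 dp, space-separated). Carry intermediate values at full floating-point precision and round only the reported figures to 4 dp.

price = 10.5646
boundary = - - 112.8292 132.0692
tree:
10.5646
19.8294 3.2790
35.7808 7.3646 0.0000
52.2179 16.5408 0.0000 0.0000
66.2604 35.7808 0.0000 0.0000 0.0000

params: Δt=0.34775 u=1.17052 d=0.85432 q=0.54316 e^(-rΔt)=0.97459
t_4 payoffs: 66.2604 35.7808 0.0000 0.0000 0.0000
t_3: node(3,0) S=96.3921 payoff=52.2179 vs cont=48.4424 → 52.2179 [stop]  node(3,1) S=132.0692 payoff=16.5408 vs cont=15.9309 → 16.5408 [stop]  node(3,2) S=180.9512 payoff=0.0000 vs cont=0.0000 → 0.0000 [wait]  node(3,3) S=247.9256 payoff=0.0000 vs cont=0.0000 → 0.0000 [wait]  ⇒ S*(3)=132.0692
t_2: node(2,0) S=112.8292 payoff=35.7808 vs cont=32.0054 → 35.7808 [stop]  node(2,1) S=154.5900 payoff=0.0000 vs cont=7.3646 → 7.3646 [wait]  node(2,2) S=211.8075 payoff=0.0000 vs cont=0.0000 → 0.0000 [wait]  ⇒ S*(2)=112.8292
t_1: node(1,0) S=132.0692 payoff=16.5408 vs cont=19.8294 → 19.8294 [wait]  node(1,1) S=180.9512 payoff=0.0000 vs cont=3.2790 → 3.2790 [wait]  ⇒ S*(1)=-
t_0: node(0,0) S=154.5900 payoff=0.0000 vs cont=10.5646 → 10.5646 [wait]  ⇒ S*(0)=-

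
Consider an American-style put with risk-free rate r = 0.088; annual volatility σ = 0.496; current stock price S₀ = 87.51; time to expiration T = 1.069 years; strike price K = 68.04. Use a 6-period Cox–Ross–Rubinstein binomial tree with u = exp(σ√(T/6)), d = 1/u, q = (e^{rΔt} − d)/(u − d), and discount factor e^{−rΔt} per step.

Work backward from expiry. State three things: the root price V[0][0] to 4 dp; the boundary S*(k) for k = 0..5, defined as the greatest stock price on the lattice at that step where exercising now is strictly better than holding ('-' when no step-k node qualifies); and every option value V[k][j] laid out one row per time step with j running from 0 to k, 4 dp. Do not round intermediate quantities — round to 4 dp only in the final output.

params: Δt=0.17817 u=1.23289 d=0.81110 q=0.48532 e^(-rΔt)=0.98444
t_6 payoffs: 43.1220 30.1643 10.4683 0.0000 0.0000 0.0000 0.0000
t_5: node(5,0) S=30.7211 payoff=37.3189 vs cont=36.2604 → 37.3189 [stop]  node(5,1) S=46.6966 payoff=21.3434 vs cont=20.2849 → 21.3434 [stop]  node(5,2) S=70.9796 payoff=0.0000 vs cont=5.3040 → 5.3040 [wait]  node(5,3) S=107.8902 payoff=0.0000 vs cont=0.0000 → 0.0000 [wait]  node(5,4) S=163.9948 payoff=0.0000 vs cont=0.0000 → 0.0000 [wait]  node(5,5) S=249.2748 payoff=0.0000 vs cont=0.0000 → 0.0000 [wait]  ⇒ S*(5)=46.6966
t_4: node(4,0) S=37.8757 payoff=30.1643 vs cont=29.1058 → 30.1643 [stop]  node(4,1) S=57.5717 payoff=10.4683 vs cont=13.3483 → 13.3483 [wait]  node(4,2) S=87.5100 payoff=0.0000 vs cont=2.6874 → 2.6874 [wait]  node(4,3) S=133.0166 payoff=0.0000 vs cont=0.0000 → 0.0000 [wait]  node(4,4) S=202.1875 payoff=0.0000 vs cont=0.0000 → 0.0000 [wait]  ⇒ S*(4)=37.8757
t_3: node(3,0) S=46.6966 payoff=21.3434 vs cont=21.6609 → 21.6609 [wait]  node(3,1) S=70.9796 payoff=0.0000 vs cont=8.0473 → 8.0473 [wait]  node(3,2) S=107.8902 payoff=0.0000 vs cont=1.3617 → 1.3617 [wait]  node(3,3) S=163.9948 payoff=0.0000 vs cont=0.0000 → 0.0000 [wait]  ⇒ S*(3)=-
t_2: node(2,0) S=57.5717 payoff=10.4683 vs cont=14.8198 → 14.8198 [wait]  node(2,1) S=87.5100 payoff=0.0000 vs cont=4.7279 → 4.7279 [wait]  node(2,2) S=133.0166 payoff=0.0000 vs cont=0.6899 → 0.6899 [wait]  ⇒ S*(2)=-
t_1: node(1,0) S=70.9796 payoff=0.0000 vs cont=9.7677 → 9.7677 [wait]  node(1,1) S=107.8902 payoff=0.0000 vs cont=2.7252 → 2.7252 [wait]  ⇒ S*(1)=-
t_0: node(0,0) S=87.5100 payoff=0.0000 vs cont=6.2511 → 6.2511 [wait]  ⇒ S*(0)=-

price = 6.2511
boundary = - - - - 37.8757 46.6966
tree:
6.2511
9.7677 2.7252
14.8198 4.7279 0.6899
21.6609 8.0473 1.3617 0.0000
30.1643 13.3483 2.6874 0.0000 0.0000
37.3189 21.3434 5.3040 0.0000 0.0000 0.0000
43.1220 30.1643 10.4683 0.0000 0.0000 0.0000 0.0000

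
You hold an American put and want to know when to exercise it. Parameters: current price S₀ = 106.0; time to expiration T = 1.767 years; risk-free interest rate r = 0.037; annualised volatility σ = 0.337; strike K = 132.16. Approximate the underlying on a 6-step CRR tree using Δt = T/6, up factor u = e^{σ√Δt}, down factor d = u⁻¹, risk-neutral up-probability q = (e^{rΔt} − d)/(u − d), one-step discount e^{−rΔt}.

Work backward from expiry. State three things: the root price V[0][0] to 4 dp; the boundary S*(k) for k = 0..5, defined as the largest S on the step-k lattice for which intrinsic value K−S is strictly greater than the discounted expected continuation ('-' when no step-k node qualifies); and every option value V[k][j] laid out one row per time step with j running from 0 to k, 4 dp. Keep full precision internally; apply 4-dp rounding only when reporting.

price = 32.8864
boundary = - - 73.5285 88.2838 73.5285 88.2838
tree:
32.8864
44.7530 20.9893
58.6315 30.9811 10.8200
70.9206 43.8762 17.9451 3.4746
81.1558 58.6315 28.7790 6.8100 0.0000
89.6803 70.9206 43.8762 13.3473 0.0000 0.0000
96.7801 81.1558 58.6315 26.1600 0.0000 0.0000 0.0000

Δt=0.29450  u=1.20067  d=0.83287  q=0.48419  discount=0.98916
step 6 (expiry): payoffs max(K−S,0) = 96.7801 81.1558 58.6315 26.1600 0.0000 0.0000 0.0000
step 5: (k=5,j=0): S=42.4797, (K−S)⁺=89.6803, hold=88.2481 ⇒ V=89.6803 exercise | (k=5,j=1): S=61.2394, (K−S)⁺=70.9206, hold=69.4883 ⇒ V=70.9206 exercise | (k=5,j=2): S=88.2838, (K−S)⁺=43.8762, hold=42.4440 ⇒ V=43.8762 exercise | (k=5,j=3): S=127.2714, (K−S)⁺=4.8886, hold=13.3473 ⇒ V=13.3473 continue | (k=5,j=4): S=183.4766, (K−S)⁺=0.0000, hold=0.0000 ⇒ V=0.0000 continue | (k=5,j=5): S=264.5030, (K−S)⁺=0.0000, hold=0.0000 ⇒ V=0.0000 continue  boundary S*=88.2838
step 4: (k=4,j=0): S=51.0042, (K−S)⁺=81.1558, hold=79.7235 ⇒ V=81.1558 exercise | (k=4,j=1): S=73.5285, (K−S)⁺=58.6315, hold=57.1992 ⇒ V=58.6315 exercise | (k=4,j=2): S=106.0000, (K−S)⁺=26.1600, hold=28.7790 ⇒ V=28.7790 continue | (k=4,j=3): S=152.8114, (K−S)⁺=0.0000, hold=6.8100 ⇒ V=6.8100 continue | (k=4,j=4): S=220.2955, (K−S)⁺=0.0000, hold=0.0000 ⇒ V=0.0000 continue  boundary S*=73.5285
step 3: (k=3,j=0): S=61.2394, (K−S)⁺=70.9206, hold=69.4883 ⇒ V=70.9206 exercise | (k=3,j=1): S=88.2838, (K−S)⁺=43.8762, hold=43.6983 ⇒ V=43.8762 exercise | (k=3,j=2): S=127.2714, (K−S)⁺=4.8886, hold=17.9451 ⇒ V=17.9451 continue | (k=3,j=3): S=183.4766, (K−S)⁺=0.0000, hold=3.4746 ⇒ V=3.4746 continue  boundary S*=88.2838
step 2: (k=2,j=0): S=73.5285, (K−S)⁺=58.6315, hold=57.1992 ⇒ V=58.6315 exercise | (k=2,j=1): S=106.0000, (K−S)⁺=26.1600, hold=30.9811 ⇒ V=30.9811 continue | (k=2,j=2): S=152.8114, (K−S)⁺=0.0000, hold=10.8200 ⇒ V=10.8200 continue  boundary S*=73.5285
step 1: (k=1,j=0): S=88.2838, (K−S)⁺=43.8762, hold=44.7530 ⇒ V=44.7530 continue | (k=1,j=1): S=127.2714, (K−S)⁺=4.8886, hold=20.9893 ⇒ V=20.9893 continue  boundary S*=-
step 0: (k=0,j=0): S=106.0000, (K−S)⁺=26.1600, hold=32.8864 ⇒ V=32.8864 continue  boundary S*=-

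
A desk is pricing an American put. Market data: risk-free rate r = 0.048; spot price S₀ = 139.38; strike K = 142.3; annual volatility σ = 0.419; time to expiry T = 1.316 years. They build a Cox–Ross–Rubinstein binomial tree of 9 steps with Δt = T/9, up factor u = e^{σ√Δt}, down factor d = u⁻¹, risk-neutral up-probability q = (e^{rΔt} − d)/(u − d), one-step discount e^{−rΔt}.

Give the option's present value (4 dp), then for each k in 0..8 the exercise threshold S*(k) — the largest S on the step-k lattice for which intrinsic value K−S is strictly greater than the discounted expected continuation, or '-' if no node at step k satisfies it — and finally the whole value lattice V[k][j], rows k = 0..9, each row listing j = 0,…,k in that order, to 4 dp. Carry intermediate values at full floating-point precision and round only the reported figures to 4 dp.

Δt=0.14622, u=1.17377, d=0.85196, q=0.48192, disc=e^(-rΔt)=0.99301
k=9 terminal: V=max(K-S,0) → 109.3428 96.8936 79.7418 56.1113 23.5545 0.0000 0.0000 0.0000 0.0000 0.0000
k=8: j=0 S=38.6842 intr=103.6158 cont=102.6205 V=103.6158[EX]; j=1 S=53.2967 intr=89.0033 cont=88.0080 V=89.0033[EX]; j=2 S=73.4289 intr=68.8711 cont=67.8758 V=68.8711[EX]; j=3 S=101.1658 intr=41.1342 cont=40.1389 V=41.1342[EX]; j=4 S=139.3800 intr=2.9200 cont=12.1178 V=12.1178[hold]; j=5 S=192.0291 intr=0.0000 cont=0.0000 V=0.0000[hold]; j=6 S=264.5658 intr=0.0000 cont=0.0000 V=0.0000[hold]; j=7 S=364.5023 intr=0.0000 cont=0.0000 V=0.0000[hold]; j=8 S=502.1886 intr=0.0000 cont=0.0000 V=0.0000[hold]  S*(8)=101.1658
k=7: j=0 S=45.4064 intr=96.8936 cont=95.8983 V=96.8936[EX]; j=1 S=62.5582 intr=79.7418 cont=78.7466 V=79.7418[EX]; j=2 S=86.1887 intr=56.1113 cont=55.1160 V=56.1113[EX]; j=3 S=118.7455 intr=23.5545 cont=26.9608 V=26.9608[hold]; j=4 S=163.6002 intr=0.0000 cont=6.2341 V=6.2341[hold]; j=5 S=225.3982 intr=0.0000 cont=0.0000 V=0.0000[hold]; j=6 S=310.5396 intr=0.0000 cont=0.0000 V=0.0000[hold]; j=7 S=427.8421 intr=0.0000 cont=0.0000 V=0.0000[hold]  S*(7)=86.1887
k=6: j=0 S=53.2967 intr=89.0033 cont=88.0080 V=89.0033[EX]; j=1 S=73.4289 intr=68.8711 cont=67.8758 V=68.8711[EX]; j=2 S=101.1658 intr=41.1342 cont=41.7690 V=41.7690[hold]; j=3 S=139.3800 intr=2.9200 cont=16.8536 V=16.8536[hold]; j=4 S=192.0291 intr=0.0000 cont=3.2072 V=3.2072[hold]; j=5 S=264.5658 intr=0.0000 cont=0.0000 V=0.0000[hold]; j=6 S=364.5023 intr=0.0000 cont=0.0000 V=0.0000[hold]  S*(6)=73.4289
k=5: j=0 S=62.5582 intr=79.7418 cont=78.7466 V=79.7418[EX]; j=1 S=86.1887 intr=56.1113 cont=55.4198 V=56.1113[EX]; j=2 S=118.7455 intr=23.5545 cont=29.5537 V=29.5537[hold]; j=3 S=163.6002 intr=0.0000 cont=10.2053 V=10.2053[hold]; j=4 S=225.3982 intr=0.0000 cont=1.6500 V=1.6500[hold]; j=5 S=310.5396 intr=0.0000 cont=0.0000 V=0.0000[hold]  S*(5)=86.1887
k=4: j=0 S=73.4289 intr=68.8711 cont=67.8758 V=68.8711[EX]; j=1 S=101.1658 intr=41.1342 cont=43.0098 V=43.0098[hold]; j=2 S=139.3800 intr=2.9200 cont=20.0879 V=20.0879[hold]; j=3 S=192.0291 intr=0.0000 cont=6.0398 V=6.0398[hold]; j=4 S=264.5658 intr=0.0000 cont=0.8489 V=0.8489[hold]  S*(4)=73.4289
k=3: j=0 S=86.1887 intr=56.1113 cont=56.0136 V=56.1113[EX]; j=1 S=118.7455 intr=23.5545 cont=31.7398 V=31.7398[hold]; j=2 S=163.6002 intr=0.0000 cont=13.2248 V=13.2248[hold]; j=3 S=225.3982 intr=0.0000 cont=3.5135 V=3.5135[hold]  S*(3)=86.1887
k=2: j=0 S=101.1658 intr=41.1342 cont=44.0560 V=44.0560[hold]; j=1 S=139.3800 intr=2.9200 cont=22.6575 V=22.6575[hold]; j=2 S=192.0291 intr=0.0000 cont=8.4850 V=8.4850[hold]  S*(2)=-
k=1: j=0 S=118.7455 intr=23.5545 cont=33.5077 V=33.5077[hold]; j=1 S=163.6002 intr=0.0000 cont=15.7168 V=15.7168[hold]  S*(1)=-
k=0: j=0 S=139.3800 intr=2.9200 cont=24.7596 V=24.7596[hold]  S*(0)=-

price = 24.7596
boundary = - - - 86.1887 73.4289 86.1887 73.4289 86.1887 101.1658
tree:
24.7596
33.5077 15.7168
44.0560 22.6575 8.4850
56.1113 31.7398 13.2248 3.5135
68.8711 43.0098 20.0879 6.0398 0.8489
79.7418 56.1113 29.5537 10.2053 1.6500 0.0000
89.0033 68.8711 41.7690 16.8536 3.2072 0.0000 0.0000
96.8936 79.7418 56.1113 26.9608 6.2341 0.0000 0.0000 0.0000
103.6158 89.0033 68.8711 41.1342 12.1178 0.0000 0.0000 0.0000 0.0000
109.3428 96.8936 79.7418 56.1113 23.5545 0.0000 0.0000 0.0000 0.0000 0.0000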